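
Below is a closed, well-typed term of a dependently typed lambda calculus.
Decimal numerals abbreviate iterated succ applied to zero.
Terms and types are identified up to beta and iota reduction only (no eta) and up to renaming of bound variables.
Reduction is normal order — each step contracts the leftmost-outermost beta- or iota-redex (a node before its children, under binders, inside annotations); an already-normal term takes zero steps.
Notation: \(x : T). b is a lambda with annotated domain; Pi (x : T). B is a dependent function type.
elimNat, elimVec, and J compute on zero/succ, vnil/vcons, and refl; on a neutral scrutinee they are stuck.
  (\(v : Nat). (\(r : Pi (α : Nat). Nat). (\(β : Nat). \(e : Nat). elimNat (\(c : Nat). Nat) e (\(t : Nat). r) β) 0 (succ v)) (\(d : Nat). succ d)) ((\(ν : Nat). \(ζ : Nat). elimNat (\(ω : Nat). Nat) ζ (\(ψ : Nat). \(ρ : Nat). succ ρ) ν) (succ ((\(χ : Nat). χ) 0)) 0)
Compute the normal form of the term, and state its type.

normal form:
  2
the term's type:
  Nat
observation: normalization takes exactly 12 steps under the normal-order strategy.


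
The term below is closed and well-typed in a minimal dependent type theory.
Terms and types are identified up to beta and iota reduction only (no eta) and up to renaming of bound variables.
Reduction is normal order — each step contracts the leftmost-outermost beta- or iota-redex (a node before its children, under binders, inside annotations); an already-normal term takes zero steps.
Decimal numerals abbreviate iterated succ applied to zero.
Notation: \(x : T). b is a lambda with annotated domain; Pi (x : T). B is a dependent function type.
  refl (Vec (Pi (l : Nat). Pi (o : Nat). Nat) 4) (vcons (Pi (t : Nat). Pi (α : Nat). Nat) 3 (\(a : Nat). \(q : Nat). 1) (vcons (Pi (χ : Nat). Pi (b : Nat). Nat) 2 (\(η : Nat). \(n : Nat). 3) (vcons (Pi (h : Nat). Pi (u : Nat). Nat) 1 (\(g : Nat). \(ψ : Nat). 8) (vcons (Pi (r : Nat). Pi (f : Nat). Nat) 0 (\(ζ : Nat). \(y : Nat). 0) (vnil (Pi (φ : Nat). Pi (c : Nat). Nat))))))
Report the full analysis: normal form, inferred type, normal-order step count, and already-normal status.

resulting normal form:
  refl (Vec (Pi (l : Nat). Pi (o : Nat). Nat) 4) (vcons (Pi (t : Nat). Pi (α : Nat). Nat) 3 (\(a : Nat). \(q : Nat). 1) (vcons (Pi (χ : Nat). Pi (b : Nat). Nat) 2 (\(η : Nat). \(n : Nat). 3) (vcons (Pi (h : Nat). Pi (u : Nat). Nat) 1 (\(g : Nat). \(ψ : Nat). 8) (vcons (Pi (r : Nat). Pi (f : Nat). Nat) 0 (\(ζ : Nat). \(y : Nat). 0) (vnil (Pi (φ : Nat). Pi (c : Nat). Nat))))))
the term's type:
  Eq (Vec (Pi (l : Nat). Pi (o : Nat). Nat) 4) (vcons (Pi (t : Nat). Pi (α : Nat). Nat) 3 (\(a : Nat). \(q : Nat). 1) (vcons (Pi (χ : Nat). Pi (b : Nat). Nat) 2 (\(η : Nat). \(n : Nat). 3) (vcons (Pi (h : Nat). Pi (u : Nat). Nat) 1 (\(g : Nat). \(ψ : Nat). 8) (vcons (Pi (r : Nat). Pi (f : Nat). Nat) 0 (\(ζ : Nat). \(y : Nat). 0) (vnil (Pi (φ : Nat). Pi (c : Nat). Nat)))))) (vcons (Pi (s : Nat). Pi (j : Nat). Nat) 3 (\(θ : Nat). \(k : Nat). 1) (vcons (Pi (ν : Nat). Pi (i : Nat). Nat) 2 (\(ω : Nat). \(d : Nat). 3) (vcons (Pi (p : Nat). Pi (x : Nat). Nat) 1 (\(β : Nat). \(w : Nat). 8) (vcons (Pi (v : Nat). Pi (κ : Nat). Nat) 0 (\(ε : Nat). \(τ : Nat). 0) (vnil (Pi (z : Nat). Pi (γ : Nat). Nat))))))
reduction steps (normal order): 0
term was already normal: yes


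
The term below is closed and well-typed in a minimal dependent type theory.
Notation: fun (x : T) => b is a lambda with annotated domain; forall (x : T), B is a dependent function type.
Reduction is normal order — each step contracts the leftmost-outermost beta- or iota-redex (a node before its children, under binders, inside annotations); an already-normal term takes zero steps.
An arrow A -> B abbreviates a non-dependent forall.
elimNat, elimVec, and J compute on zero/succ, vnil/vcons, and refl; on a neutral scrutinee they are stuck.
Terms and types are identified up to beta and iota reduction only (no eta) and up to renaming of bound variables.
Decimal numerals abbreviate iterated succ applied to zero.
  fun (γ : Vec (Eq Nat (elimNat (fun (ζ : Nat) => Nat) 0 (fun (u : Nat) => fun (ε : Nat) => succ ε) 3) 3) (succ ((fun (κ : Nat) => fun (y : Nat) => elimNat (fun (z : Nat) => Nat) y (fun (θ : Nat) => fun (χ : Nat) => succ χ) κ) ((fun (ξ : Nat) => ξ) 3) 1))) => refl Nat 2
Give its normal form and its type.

reduced normal form:
  fun (γ : Vec (Eq Nat 3 3) 5) => refl Nat 2
type:
  Vec (Eq Nat 3 3) 5 -> Eq Nat 2 2
observation: the term reaches its normal form after 23 normal-order steps.


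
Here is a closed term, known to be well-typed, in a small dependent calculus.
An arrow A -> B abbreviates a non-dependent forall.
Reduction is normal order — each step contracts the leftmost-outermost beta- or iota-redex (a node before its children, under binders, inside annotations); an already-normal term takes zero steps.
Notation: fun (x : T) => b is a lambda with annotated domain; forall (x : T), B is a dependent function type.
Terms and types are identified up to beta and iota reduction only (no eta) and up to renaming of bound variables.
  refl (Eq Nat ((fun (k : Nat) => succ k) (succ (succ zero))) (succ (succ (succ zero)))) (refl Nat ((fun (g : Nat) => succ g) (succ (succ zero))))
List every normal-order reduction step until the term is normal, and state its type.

normal-order reduction sequence:
  refl (Eq Nat ((fun (k : Nat) => succ k) (succ (succ zero))) (succ (succ (succ zero)))) (refl Nat ((fun (g : Nat) => succ g) (succ (succ zero))))
  ~> refl (Eq Nat (succ (succ (succ zero))) (succ (succ (succ zero)))) (refl Nat ((fun (k : Nat) => succ k) (succ (succ zero))))
  ~> refl (Eq Nat (succ (succ (succ zero))) (succ (succ (succ zero)))) (refl Nat (succ (succ (succ zero))))
inferred type:
  Eq (Eq Nat (succ (succ (succ zero))) (succ (succ (succ zero)))) (refl Nat (succ (succ (succ zero)))) (refl Nat (succ (succ (succ zero))))


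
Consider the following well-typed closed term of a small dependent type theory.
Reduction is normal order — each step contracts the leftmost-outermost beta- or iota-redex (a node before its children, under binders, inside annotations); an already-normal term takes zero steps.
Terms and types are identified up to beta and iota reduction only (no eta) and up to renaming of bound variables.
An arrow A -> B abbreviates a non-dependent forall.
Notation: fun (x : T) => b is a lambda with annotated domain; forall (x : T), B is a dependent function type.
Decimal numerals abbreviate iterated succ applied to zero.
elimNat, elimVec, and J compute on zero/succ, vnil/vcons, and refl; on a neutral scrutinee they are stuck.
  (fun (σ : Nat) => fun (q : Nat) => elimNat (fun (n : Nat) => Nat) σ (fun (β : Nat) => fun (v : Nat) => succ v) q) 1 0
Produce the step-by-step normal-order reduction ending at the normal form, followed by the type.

normal-order reduction:
  (fun (σ : Nat) => fun (q : Nat) => elimNat (fun (n : Nat) => Nat) σ (fun (β : Nat) => fun (v : Nat) => succ v) q) 1 0
  ~> (fun (σ : Nat) => elimNat (fun (q : Nat) => Nat) 1 (fun (n : Nat) => fun (β : Nat) => succ β) σ) 0
  ~> elimNat (fun (σ : Nat) => Nat) 1 (fun (q : Nat) => fun (n : Nat) => succ n) 0
  ~> 1
type:
  Nat


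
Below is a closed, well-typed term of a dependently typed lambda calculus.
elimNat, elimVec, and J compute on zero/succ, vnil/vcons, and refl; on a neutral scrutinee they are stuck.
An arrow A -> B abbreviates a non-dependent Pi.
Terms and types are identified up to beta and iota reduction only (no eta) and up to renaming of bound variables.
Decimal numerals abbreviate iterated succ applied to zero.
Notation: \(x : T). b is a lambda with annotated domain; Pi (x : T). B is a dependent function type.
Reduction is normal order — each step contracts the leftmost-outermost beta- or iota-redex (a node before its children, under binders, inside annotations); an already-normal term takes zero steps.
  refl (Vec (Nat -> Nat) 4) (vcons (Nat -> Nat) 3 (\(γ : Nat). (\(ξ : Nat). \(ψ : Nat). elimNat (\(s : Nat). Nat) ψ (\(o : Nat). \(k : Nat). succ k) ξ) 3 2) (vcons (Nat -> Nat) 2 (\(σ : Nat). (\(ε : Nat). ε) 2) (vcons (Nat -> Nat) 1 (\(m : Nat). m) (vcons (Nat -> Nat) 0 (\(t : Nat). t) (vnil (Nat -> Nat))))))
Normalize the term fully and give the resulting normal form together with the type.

resulting normal form:
  refl (Vec (Nat -> Nat) 4) (vcons (Nat -> Nat) 3 (\(γ : Nat). 5) (vcons (Nat -> Nat) 2 (\(ξ : Nat). 2) (vcons (Nat -> Nat) 1 (\(ψ : Nat). ψ) (vcons (Nat -> Nat) 0 (\(s : Nat). s) (vnil (Nat -> Nat))))))
type:
  Eq (Vec (Nat -> Nat) 4) (vcons (Nat -> Nat) 3 (\(γ : Nat). 5) (vcons (Nat -> Nat) 2 (\(ξ : Nat). 2) (vcons (Nat -> Nat) 1 (\(ψ : Nat). ψ) (vcons (Nat -> Nat) 0 (\(s : Nat). s) (vnil (Nat -> Nat)))))) (vcons (Nat -> Nat) 3 (\(o : Nat). 5) (vcons (Nat -> Nat) 2 (\(k : Nat). 2) (vcons (Nat -> Nat) 1 (\(σ : Nat). σ) (vcons (Nat -> Nat) 0 (\(ε : Nat). ε) (vnil (Nat -> Nat))))))
observation: the first redex contracted is a beta-redex; the normal form is reached in 13 normal-order steps.


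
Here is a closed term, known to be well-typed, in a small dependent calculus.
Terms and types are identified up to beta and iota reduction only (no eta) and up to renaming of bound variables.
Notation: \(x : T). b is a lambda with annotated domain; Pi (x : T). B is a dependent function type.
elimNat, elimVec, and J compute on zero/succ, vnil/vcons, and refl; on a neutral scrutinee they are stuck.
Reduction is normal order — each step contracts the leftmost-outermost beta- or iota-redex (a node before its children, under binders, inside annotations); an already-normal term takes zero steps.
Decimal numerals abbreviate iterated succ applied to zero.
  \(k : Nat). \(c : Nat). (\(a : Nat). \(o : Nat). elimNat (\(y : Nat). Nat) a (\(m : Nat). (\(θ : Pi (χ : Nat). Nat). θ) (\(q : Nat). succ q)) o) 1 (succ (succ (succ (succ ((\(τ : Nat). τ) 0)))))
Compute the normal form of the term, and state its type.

resulting normal form:
  \(k : Nat). \(c : Nat). 5
inferred type:
  Pi (k : Nat). Pi (c : Nat). Nat


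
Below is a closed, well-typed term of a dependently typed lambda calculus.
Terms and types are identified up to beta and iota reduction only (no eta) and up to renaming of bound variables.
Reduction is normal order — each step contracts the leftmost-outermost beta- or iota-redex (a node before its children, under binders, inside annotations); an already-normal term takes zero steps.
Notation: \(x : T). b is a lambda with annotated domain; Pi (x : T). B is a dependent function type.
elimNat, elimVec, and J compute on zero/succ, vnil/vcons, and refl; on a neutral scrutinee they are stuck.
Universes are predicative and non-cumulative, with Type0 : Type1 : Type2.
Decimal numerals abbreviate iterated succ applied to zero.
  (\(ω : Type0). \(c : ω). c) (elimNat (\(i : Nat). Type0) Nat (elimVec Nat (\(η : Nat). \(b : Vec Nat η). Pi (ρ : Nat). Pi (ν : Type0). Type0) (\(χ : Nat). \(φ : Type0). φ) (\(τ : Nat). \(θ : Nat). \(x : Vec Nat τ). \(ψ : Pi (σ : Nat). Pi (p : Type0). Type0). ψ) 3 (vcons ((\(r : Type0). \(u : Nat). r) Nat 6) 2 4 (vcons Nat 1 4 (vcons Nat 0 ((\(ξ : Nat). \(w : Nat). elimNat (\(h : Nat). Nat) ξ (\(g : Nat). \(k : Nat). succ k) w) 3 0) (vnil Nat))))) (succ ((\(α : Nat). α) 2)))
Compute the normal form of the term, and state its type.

resulting normal form:
  \(ω : Nat). ω
the term's type:
  Pi (ω : Nat). Nat


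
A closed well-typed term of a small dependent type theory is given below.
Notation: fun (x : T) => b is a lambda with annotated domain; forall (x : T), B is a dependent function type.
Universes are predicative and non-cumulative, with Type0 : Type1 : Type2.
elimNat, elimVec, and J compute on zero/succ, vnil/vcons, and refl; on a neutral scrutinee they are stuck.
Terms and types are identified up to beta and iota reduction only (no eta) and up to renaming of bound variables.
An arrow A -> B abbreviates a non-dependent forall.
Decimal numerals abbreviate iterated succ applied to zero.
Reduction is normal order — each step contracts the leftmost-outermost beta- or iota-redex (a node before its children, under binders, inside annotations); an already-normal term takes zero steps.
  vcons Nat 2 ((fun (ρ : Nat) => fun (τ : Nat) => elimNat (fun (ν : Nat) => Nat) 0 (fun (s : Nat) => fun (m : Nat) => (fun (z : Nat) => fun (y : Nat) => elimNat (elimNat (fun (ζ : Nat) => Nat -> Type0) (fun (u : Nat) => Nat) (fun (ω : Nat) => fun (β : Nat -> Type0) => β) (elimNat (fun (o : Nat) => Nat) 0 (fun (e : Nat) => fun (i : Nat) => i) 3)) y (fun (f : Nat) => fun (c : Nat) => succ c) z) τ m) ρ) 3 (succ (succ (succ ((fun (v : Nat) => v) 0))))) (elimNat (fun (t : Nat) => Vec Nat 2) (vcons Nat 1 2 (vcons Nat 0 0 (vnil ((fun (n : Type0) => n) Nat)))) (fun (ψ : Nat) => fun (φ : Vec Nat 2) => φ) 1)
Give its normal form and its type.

reduced normal form:
  vcons Nat 2 9 (vcons Nat 1 2 (vcons Nat 0 0 (vnil Nat)))
type:
  Vec Nat 3


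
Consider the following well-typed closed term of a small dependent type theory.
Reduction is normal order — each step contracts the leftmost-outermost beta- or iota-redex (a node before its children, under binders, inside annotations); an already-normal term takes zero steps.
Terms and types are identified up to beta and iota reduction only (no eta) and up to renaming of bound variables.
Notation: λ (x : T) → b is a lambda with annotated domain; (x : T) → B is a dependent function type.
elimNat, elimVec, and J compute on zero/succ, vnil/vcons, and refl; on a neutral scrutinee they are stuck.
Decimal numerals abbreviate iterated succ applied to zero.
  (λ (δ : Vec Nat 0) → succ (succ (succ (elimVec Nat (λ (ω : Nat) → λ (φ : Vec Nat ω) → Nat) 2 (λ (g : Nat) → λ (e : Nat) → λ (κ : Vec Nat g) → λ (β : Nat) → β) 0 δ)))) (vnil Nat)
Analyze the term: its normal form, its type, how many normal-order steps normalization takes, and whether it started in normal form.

resulting normal form:
  5
inferred type:
  Nat
reduction steps (normal order): 2
term was already normal: no
first redex: a beta-redex


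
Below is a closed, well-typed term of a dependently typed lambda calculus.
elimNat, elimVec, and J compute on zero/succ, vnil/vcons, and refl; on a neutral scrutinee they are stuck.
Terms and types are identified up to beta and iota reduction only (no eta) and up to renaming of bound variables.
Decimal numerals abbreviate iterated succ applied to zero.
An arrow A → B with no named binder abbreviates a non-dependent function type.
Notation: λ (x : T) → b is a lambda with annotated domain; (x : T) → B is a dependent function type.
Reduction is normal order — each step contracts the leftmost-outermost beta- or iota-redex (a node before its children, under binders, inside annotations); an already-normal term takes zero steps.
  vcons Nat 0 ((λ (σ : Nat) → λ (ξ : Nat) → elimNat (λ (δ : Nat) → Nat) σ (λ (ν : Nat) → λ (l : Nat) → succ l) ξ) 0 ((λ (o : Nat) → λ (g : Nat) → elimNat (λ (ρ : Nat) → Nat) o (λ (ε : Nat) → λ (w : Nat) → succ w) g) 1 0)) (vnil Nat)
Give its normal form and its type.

resulting normal form:
  vcons Nat 0 1 (vnil Nat)
type:
  Vec Nat 1
observation: the term reaches its normal form after 9 normal-order steps.


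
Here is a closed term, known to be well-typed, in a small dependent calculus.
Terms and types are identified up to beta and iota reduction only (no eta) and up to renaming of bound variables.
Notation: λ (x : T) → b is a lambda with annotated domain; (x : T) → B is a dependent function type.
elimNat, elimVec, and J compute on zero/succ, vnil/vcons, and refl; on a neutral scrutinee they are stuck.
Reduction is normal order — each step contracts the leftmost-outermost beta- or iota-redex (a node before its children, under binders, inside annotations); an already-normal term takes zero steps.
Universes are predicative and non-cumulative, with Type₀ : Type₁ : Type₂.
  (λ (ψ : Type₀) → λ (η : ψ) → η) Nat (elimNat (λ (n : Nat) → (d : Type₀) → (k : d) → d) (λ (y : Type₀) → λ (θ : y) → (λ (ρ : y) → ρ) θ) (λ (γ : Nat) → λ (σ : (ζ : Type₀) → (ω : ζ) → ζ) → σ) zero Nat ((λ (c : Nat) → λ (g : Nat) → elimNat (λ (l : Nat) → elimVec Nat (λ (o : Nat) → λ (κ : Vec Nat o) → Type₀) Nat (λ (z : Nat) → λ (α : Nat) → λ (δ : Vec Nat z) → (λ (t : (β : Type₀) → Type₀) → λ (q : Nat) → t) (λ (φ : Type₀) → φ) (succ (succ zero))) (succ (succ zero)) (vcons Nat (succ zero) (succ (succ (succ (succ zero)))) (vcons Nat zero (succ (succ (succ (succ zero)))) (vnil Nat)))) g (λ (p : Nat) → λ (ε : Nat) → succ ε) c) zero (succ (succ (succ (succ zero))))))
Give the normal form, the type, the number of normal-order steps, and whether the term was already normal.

resulting normal form:
  succ (succ (succ (succ zero)))
type:
  Nat
reduction steps (normal order): 9
term was already normal: no
first contracted redex: a beta-redex


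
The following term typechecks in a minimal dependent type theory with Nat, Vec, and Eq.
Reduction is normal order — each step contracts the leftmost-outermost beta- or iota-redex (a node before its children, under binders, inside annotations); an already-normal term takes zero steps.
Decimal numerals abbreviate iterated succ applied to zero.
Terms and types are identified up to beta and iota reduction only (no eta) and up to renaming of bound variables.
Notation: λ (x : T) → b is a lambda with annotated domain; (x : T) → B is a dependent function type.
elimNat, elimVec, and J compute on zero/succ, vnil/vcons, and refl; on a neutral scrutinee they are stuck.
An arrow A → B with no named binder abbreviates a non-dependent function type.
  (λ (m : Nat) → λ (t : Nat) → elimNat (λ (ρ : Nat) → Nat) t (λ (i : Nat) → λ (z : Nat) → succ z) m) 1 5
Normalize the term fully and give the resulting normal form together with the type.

normal form:
  6
type:
  Nat
observation: contracting a beta-redex first, the term normalizes in 6 steps.


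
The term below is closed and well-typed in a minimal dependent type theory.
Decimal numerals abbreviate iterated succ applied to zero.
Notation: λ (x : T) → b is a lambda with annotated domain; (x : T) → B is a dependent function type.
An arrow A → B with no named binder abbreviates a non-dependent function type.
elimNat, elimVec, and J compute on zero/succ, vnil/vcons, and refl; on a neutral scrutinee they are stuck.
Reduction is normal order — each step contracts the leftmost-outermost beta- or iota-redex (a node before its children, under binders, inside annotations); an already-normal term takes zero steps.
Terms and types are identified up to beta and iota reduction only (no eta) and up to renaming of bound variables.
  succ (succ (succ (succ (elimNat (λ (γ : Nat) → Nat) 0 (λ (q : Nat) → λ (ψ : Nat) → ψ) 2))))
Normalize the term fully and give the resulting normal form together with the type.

reduced normal form:
  4
inferred type:
  Nat
observation: the leftmost-outermost redex is an elimNat iota-redex, and normalization takes 7 steps.


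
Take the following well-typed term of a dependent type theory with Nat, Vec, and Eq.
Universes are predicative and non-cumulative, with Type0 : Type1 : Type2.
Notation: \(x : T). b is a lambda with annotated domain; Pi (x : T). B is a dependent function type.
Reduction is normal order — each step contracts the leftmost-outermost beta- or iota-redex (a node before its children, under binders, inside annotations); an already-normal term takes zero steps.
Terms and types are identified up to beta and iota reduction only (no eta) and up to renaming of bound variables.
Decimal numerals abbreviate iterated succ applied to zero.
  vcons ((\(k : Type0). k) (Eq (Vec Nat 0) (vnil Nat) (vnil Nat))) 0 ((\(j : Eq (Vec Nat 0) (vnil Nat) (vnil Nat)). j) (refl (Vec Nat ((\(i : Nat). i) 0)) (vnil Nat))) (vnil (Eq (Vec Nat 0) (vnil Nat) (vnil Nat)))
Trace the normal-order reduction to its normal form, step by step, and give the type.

normal-order reduction sequence:
  vcons ((\(k : Type0). k) (Eq (Vec Nat 0) (vnil Nat) (vnil Nat))) 0 ((\(j : Eq (Vec Nat 0) (vnil Nat) (vnil Nat)). j) (refl (Vec Nat ((\(i : Nat). i) 0)) (vnil Nat))) (vnil (Eq (Vec Nat 0) (vnil Nat) (vnil Nat)))
  ~> vcons (Eq (Vec Nat 0) (vnil Nat) (vnil Nat)) 0 ((\(k : Eq (Vec Nat 0) (vnil Nat) (vnil Nat)). k) (refl (Vec Nat ((\(j : Nat). j) 0)) (vnil Nat))) (vnil (Eq (Vec Nat 0) (vnil Nat) (vnil Nat)))
  ~> vcons (Eq (Vec Nat 0) (vnil Nat) (vnil Nat)) 0 (refl (Vec Nat ((\(k : Nat). k) 0)) (vnil Nat)) (vnil (Eq (Vec Nat 0) (vnil Nat) (vnil Nat)))
  ~> vcons (Eq (Vec Nat 0) (vnil Nat) (vnil Nat)) 0 (refl (Vec Nat 0) (vnil Nat)) (vnil (Eq (Vec Nat 0) (vnil Nat) (vnil Nat)))
type:
  Vec (Eq (Vec Nat 0) (vnil Nat) (vnil Nat)) 1


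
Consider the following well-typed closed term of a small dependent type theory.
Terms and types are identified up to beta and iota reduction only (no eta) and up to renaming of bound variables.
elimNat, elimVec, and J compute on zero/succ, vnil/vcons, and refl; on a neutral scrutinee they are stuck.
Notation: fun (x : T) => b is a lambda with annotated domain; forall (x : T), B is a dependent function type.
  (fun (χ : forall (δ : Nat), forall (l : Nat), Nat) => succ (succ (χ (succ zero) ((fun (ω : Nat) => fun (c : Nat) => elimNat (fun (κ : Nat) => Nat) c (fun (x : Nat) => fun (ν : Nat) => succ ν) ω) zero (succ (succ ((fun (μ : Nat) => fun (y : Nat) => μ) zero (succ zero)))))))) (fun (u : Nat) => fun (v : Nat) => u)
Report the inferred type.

inferred type:
  Nat


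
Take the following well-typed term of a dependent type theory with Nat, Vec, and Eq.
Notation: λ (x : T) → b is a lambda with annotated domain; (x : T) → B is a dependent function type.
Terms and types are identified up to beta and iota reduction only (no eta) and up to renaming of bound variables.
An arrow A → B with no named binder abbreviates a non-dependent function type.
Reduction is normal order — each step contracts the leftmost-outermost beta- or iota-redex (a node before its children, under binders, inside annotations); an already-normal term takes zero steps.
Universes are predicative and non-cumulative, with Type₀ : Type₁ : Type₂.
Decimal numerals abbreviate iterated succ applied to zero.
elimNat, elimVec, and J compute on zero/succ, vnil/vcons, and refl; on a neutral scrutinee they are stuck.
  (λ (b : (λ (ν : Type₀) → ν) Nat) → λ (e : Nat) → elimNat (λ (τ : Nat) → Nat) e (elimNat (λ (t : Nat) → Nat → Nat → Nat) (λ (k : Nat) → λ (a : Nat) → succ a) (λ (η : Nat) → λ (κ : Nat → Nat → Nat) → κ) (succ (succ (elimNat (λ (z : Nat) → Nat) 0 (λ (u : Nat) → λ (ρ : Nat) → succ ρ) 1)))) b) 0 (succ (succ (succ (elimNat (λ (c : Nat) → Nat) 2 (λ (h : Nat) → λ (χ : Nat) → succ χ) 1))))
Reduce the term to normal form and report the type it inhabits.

normal form:
  6
inferred type:
  Nat
observation: the leftmost-outermost redex is a beta-redex, and normalization takes 7 steps.


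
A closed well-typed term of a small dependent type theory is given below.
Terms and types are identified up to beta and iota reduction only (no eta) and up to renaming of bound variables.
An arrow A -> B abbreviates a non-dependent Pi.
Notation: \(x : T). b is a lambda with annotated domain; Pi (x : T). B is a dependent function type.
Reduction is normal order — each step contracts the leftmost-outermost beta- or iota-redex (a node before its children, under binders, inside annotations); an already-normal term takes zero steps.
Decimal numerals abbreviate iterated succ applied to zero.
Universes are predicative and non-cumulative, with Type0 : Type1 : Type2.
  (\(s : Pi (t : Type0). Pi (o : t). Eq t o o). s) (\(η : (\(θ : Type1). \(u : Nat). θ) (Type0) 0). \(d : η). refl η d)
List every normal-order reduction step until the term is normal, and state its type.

normal-order reduction sequence:
  (\(s : Pi (t : Type0). Pi (o : t). Eq t o o). s) (\(η : (\(θ : Type1). \(u : Nat). θ) (Type0) 0). \(d : η). refl η d)
  ~> \(s : (\(t : Type1). \(o : Nat). t) (Type0) 0). \(η : s). refl s η
  ~> \(s : (\(t : Nat). Type0) 0). \(o : s). refl s o
  ~> \(s : Type0). \(t : s). refl s t
the term's type:
  Pi (s : Type0). Pi (t : s). Eq s t t


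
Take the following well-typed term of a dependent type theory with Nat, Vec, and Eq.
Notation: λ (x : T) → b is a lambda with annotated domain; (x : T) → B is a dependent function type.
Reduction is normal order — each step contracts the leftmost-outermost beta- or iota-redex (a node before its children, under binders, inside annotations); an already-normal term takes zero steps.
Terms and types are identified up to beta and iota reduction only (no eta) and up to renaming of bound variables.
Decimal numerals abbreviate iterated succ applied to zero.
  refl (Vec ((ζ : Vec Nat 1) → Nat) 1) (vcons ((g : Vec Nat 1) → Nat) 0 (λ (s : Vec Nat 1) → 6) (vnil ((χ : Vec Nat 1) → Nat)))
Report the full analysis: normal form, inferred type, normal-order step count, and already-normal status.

reduced normal form:
  refl (Vec ((ζ : Vec Nat 1) → Nat) 1) (vcons ((g : Vec Nat 1) → Nat) 0 (λ (s : Vec Nat 1) → 6) (vnil ((χ : Vec Nat 1) → Nat)))
type:
  Eq (Vec ((ζ : Vec Nat 1) → Nat) 1) (vcons ((g : Vec Nat 1) → Nat) 0 (λ (s : Vec Nat 1) → 6) (vnil ((χ : Vec Nat 1) → Nat))) (vcons ((t : Vec Nat 1) → Nat) 0 (λ (τ : Vec Nat 1) → 6) (vnil ((η : Vec Nat 1) → Nat)))
reduction steps (normal order): 0
term was already normal: yes


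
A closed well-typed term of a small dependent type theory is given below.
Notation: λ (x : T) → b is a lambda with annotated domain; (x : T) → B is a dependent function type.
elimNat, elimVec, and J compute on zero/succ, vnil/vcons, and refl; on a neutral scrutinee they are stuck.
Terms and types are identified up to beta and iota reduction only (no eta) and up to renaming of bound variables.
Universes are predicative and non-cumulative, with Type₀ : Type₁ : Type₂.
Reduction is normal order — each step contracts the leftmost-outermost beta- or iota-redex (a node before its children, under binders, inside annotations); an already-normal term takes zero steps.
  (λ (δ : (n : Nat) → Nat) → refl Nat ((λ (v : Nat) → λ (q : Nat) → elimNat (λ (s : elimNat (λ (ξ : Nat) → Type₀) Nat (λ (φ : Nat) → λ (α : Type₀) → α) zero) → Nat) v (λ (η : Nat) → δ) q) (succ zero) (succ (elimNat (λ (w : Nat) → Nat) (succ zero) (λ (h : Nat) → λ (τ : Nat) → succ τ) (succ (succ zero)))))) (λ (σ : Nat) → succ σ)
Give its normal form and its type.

normal form:
  refl Nat (succ (succ (succ (succ (succ zero)))))
the term's type:
  Eq Nat (succ (succ (succ (succ (succ zero))))) (succ (succ (succ (succ (succ zero)))))


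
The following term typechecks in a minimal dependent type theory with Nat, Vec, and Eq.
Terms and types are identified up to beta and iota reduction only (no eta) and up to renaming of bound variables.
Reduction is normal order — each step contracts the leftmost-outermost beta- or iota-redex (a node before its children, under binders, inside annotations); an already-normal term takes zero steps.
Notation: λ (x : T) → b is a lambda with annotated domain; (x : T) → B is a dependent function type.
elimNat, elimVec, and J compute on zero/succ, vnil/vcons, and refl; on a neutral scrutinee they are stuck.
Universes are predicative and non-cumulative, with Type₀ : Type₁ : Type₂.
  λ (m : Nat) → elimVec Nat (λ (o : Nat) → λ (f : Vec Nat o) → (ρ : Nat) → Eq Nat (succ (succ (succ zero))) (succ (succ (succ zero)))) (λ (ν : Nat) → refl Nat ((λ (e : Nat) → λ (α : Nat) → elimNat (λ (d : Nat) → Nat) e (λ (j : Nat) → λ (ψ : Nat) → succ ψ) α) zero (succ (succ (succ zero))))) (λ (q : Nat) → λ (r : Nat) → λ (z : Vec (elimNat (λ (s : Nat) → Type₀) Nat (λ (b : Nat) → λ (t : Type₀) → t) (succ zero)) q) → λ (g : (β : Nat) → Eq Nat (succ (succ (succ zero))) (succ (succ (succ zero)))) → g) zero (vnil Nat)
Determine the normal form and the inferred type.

resulting normal form:
  λ (m : Nat) → λ (o : Nat) → refl Nat (succ (succ (succ zero)))
type:
  (m : Nat) → (o : Nat) → Eq Nat (succ (succ (succ zero))) (succ (succ (succ zero)))


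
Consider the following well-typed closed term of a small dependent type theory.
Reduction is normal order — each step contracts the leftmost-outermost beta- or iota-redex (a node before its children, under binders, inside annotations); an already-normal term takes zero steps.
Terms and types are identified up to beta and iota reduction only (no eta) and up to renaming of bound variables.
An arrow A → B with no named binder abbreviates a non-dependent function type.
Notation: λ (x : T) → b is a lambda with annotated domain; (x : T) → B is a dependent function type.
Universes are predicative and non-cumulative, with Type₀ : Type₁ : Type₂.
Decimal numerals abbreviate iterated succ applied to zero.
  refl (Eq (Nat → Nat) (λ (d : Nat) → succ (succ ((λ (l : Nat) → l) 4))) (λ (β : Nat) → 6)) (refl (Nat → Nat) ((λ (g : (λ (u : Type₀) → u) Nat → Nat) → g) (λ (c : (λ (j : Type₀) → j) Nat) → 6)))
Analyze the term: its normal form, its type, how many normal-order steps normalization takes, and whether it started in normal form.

reduced normal form:
  refl (Eq (Nat → Nat) (λ (d : Nat) → 6) (λ (l : Nat) → 6)) (refl (Nat → Nat) (λ (β : Nat) → 6))
inferred type:
  Eq (Eq (Nat → Nat) (λ (d : Nat) → 6) (λ (l : Nat) → 6)) (refl (Nat → Nat) (λ (β : Nat) → 6)) (refl (Nat → Nat) (λ (g : Nat) → 6))
reduction steps (normal order): 3
started in normal form: no
first contracted redex: a beta-redex


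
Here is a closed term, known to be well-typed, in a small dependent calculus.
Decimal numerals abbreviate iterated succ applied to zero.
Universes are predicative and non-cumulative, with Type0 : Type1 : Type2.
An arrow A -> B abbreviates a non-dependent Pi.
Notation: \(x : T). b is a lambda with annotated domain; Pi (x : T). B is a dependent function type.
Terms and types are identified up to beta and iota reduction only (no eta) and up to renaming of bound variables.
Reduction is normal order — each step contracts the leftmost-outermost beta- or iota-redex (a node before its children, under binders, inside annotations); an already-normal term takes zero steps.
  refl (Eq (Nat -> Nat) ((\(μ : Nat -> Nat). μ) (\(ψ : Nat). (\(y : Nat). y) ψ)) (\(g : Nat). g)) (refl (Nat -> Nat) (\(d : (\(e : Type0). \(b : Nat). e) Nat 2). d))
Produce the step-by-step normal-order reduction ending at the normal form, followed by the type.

normal-order reduction sequence:
  refl (Eq (Nat -> Nat) ((\(μ : Nat -> Nat). μ) (\(ψ : Nat). (\(y : Nat). y) ψ)) (\(g : Nat). g)) (refl (Nat -> Nat) (\(d : (\(e : Type0). \(b : Nat). e) Nat 2). d))
  ~> refl (Eq (Nat -> Nat) (\(μ : Nat). (\(ψ : Nat). ψ) μ) (\(y : Nat). y)) (refl (Nat -> Nat) (\(g : (\(d : Type0). \(e : Nat). d) Nat 2). g))
  ~> refl (Eq (Nat -> Nat) (\(μ : Nat). μ) (\(ψ : Nat). ψ)) (refl (Nat -> Nat) (\(y : (\(g : Type0). \(d : Nat). g) Nat 2). y))
  ~> refl (Eq (Nat -> Nat) (\(μ : Nat). μ) (\(ψ : Nat). ψ)) (refl (Nat -> Nat) (\(y : (\(g : Nat). Nat) 2). y))
  ~> refl (Eq (Nat -> Nat) (\(μ : Nat). μ) (\(ψ : Nat). ψ)) (refl (Nat -> Nat) (\(y : Nat). y))
the term's type:
  Eq (Eq (Nat -> Nat) (\(μ : Nat). μ) (\(ψ : Nat). ψ)) (refl (Nat -> Nat) (\(y : Nat). y)) (refl (Nat -> Nat) (\(g : Nat). g))


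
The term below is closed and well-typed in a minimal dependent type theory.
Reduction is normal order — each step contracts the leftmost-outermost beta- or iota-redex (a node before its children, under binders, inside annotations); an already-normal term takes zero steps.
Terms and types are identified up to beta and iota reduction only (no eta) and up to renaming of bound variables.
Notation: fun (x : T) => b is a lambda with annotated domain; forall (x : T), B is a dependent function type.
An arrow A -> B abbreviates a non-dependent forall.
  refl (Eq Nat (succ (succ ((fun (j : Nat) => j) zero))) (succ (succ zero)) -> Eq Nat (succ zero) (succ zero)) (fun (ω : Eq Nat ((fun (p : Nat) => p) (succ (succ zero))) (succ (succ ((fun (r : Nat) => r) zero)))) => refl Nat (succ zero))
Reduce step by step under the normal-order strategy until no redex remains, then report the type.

normal-order reduction:
  refl (Eq Nat (succ (succ ((fun (j : Nat) => j) zero))) (succ (succ zero)) -> Eq Nat (succ zero) (succ zero)) (fun (ω : Eq Nat ((fun (p : Nat) => p) (succ (succ zero))) (succ (succ ((fun (r : Nat) => r) zero)))) => refl Nat (succ zero))
  ~> refl (Eq Nat (succ (succ zero)) (succ (succ zero)) -> Eq Nat (succ zero) (succ zero)) (fun (j : Eq Nat ((fun (ω : Nat) => ω) (succ (succ zero))) (succ (succ ((fun (p : Nat) => p) zero)))) => refl Nat (succ zero))
  ~> refl (Eq Nat (succ (succ zero)) (succ (succ zero)) -> Eq Nat (succ zero) (succ zero)) (fun (j : Eq Nat (succ (succ zero)) (succ (succ ((fun (ω : Nat) => ω) zero)))) => refl Nat (succ zero))
  ~> refl (Eq Nat (succ (succ zero)) (succ (succ zero)) -> Eq Nat (succ zero) (succ zero)) (fun (j : Eq Nat (succ (succ zero)) (succ (succ zero))) => refl Nat (succ zero))
type:
  Eq (Eq Nat (succ (succ zero)) (succ (succ zero)) -> Eq Nat (succ zero) (succ zero)) (fun (j : Eq Nat (succ (succ zero)) (succ (succ zero))) => refl Nat (succ zero)) (fun (ω : Eq Nat (succ (succ zero)) (succ (succ zero))) => refl Nat (succ zero))


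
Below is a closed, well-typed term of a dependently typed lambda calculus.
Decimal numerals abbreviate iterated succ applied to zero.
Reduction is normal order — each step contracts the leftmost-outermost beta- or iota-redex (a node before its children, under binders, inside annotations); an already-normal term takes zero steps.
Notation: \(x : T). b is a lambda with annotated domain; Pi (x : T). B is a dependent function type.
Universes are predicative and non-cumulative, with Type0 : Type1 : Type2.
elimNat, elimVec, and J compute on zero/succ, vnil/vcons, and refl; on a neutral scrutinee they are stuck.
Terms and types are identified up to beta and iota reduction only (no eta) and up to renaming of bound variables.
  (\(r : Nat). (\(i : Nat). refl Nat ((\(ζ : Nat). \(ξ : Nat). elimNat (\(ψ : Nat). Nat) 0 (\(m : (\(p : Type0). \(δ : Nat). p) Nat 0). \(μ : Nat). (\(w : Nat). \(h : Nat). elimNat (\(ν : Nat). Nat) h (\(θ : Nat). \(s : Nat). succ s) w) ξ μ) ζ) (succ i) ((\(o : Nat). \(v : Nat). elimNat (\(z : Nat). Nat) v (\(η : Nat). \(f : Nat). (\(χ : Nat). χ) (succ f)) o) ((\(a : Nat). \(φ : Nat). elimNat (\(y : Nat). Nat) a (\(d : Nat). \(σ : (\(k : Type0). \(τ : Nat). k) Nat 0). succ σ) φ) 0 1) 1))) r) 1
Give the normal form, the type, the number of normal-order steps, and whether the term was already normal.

normal form:
  refl Nat 4
inferred type:
  Eq Nat 4 4
reduction steps (normal order): 55
started in normal form: no
first redex: a beta-redex


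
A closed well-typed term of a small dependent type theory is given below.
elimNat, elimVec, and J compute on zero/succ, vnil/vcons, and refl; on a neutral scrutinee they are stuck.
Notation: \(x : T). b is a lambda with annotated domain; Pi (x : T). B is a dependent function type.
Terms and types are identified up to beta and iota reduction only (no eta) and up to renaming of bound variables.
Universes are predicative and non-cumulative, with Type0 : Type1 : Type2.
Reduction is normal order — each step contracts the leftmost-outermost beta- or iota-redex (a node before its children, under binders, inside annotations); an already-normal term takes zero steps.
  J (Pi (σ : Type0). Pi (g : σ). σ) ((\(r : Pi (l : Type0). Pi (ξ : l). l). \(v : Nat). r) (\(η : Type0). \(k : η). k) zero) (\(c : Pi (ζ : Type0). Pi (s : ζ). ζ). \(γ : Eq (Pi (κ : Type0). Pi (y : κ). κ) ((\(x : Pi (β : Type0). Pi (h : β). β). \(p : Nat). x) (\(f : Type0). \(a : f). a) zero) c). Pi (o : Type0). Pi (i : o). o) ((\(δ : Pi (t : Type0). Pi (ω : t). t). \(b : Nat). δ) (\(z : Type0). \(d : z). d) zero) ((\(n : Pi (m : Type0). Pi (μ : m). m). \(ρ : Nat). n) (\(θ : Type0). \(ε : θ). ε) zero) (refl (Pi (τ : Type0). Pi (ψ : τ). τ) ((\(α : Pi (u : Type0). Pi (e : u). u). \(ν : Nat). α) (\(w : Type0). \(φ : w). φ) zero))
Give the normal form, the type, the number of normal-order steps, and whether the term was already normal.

reduced normal form:
  \(σ : Type0). \(g : σ). g
inferred type:
  Pi (σ : Type0). Pi (g : σ). σ
reduction steps (normal order): 3
already normal: no
first redex: a J iota-redex


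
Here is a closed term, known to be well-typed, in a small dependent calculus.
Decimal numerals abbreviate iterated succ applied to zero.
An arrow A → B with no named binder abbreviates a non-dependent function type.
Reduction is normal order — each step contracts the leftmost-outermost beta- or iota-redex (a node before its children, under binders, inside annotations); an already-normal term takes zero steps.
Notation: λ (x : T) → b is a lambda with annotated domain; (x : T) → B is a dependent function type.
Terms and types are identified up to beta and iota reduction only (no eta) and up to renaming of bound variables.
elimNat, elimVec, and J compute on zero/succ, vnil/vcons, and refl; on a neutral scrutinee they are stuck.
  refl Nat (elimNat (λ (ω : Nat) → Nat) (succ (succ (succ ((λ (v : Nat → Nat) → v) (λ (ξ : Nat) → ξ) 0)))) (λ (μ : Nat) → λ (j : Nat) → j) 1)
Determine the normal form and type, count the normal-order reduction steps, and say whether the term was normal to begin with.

reduced normal form:
  refl Nat 3
inferred type:
  Eq Nat 3 3
steps to reach normal form (normal order): 6
started in normal form: no
first redex: an elimNat iota-redex


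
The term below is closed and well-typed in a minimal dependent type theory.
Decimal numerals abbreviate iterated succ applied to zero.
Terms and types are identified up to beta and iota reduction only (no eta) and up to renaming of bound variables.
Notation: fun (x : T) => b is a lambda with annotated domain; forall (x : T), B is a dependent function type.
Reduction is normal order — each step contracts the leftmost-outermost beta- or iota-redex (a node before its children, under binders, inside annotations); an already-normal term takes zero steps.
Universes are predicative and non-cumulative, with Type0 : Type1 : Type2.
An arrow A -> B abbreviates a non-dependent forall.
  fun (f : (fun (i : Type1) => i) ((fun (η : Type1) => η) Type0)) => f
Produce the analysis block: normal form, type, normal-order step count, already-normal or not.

normal form:
  fun (f : Type0) => f
inferred type:
  Type0 -> Type0
normal-order step count: 2
started in normal form: no
first redex: a beta-redex


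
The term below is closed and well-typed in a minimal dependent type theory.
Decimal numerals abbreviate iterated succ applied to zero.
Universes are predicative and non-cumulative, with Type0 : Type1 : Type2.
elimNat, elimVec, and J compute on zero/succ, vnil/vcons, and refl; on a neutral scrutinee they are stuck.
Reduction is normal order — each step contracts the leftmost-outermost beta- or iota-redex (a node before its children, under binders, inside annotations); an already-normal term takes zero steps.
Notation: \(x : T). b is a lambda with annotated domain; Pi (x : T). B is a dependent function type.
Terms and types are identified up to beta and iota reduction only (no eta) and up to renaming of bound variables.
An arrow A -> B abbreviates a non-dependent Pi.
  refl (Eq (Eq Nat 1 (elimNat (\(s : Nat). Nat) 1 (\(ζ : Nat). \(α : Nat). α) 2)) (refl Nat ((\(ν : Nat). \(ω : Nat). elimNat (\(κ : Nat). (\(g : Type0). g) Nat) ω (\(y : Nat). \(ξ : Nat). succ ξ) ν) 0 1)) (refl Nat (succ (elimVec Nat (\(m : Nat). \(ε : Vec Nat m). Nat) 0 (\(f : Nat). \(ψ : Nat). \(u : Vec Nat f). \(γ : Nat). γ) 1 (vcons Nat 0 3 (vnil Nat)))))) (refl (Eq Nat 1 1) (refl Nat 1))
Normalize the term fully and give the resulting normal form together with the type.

resulting normal form:
  refl (Eq (Eq Nat 1 1) (refl Nat 1) (refl Nat 1)) (refl (Eq Nat 1 1) (refl Nat 1))
the term's type:
  Eq (Eq (Eq Nat 1 1) (refl Nat 1) (refl Nat 1)) (refl (Eq Nat 1 1) (refl Nat 1)) (refl (Eq Nat 1 1) (refl Nat 1))
observation: the first redex contracted is an elimNat iota-redex; the normal form is reached in 16 normal-order steps.
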